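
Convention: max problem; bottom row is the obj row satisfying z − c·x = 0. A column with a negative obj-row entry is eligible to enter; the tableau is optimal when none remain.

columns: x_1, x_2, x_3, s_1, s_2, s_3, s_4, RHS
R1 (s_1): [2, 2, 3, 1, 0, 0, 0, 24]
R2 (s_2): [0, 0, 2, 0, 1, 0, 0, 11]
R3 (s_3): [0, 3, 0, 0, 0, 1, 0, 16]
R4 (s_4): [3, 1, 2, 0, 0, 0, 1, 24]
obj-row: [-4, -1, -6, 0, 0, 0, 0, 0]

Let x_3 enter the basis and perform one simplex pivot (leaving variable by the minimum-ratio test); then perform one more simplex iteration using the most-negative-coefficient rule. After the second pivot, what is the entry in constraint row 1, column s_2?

Ratio test on column x_3 — row 1: 24/3 = 8; row 2: 11/2 = 11/2; row 3: entry 0 ≤ 0; row 4: 24/2 = 12. Minimum is 11/2 at row 2 (s_2 leaves); pivot element 2.
Divide row 2 by 2; eliminate column x_3 from the other rows.
Second iteration: most negative obj-row entry is -4 in column x_1, so x_1 enters.
Ratio test on column x_1 — row 1: (15/2)/2 = 15/4; row 2: entry 0 ≤ 0; row 3: entry 0 ≤ 0; row 4: 13/3 = 13/3. Minimum is 15/4 at row 1 (s_1 leaves); pivot element 2.
Divide row 1 by 2; eliminate column x_1 from the other rows.
After both pivots, the entry at constraint row 1, column s_2 is -3/4.

-3/4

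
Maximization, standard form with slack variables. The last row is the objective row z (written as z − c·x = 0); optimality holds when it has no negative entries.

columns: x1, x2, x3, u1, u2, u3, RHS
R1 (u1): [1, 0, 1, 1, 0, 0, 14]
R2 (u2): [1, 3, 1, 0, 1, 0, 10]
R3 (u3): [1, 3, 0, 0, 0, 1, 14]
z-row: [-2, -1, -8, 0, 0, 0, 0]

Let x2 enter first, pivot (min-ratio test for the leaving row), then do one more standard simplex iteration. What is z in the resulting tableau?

Ratio test on column x2 — row 1: entry 0 ≤ 0; row 2: 10/3 = 10/3; row 3: 14/3 = 14/3. Minimum is 10/3 at row 2 (u2 leaves); pivot element 3.
Pivot on row 2; the z-row RHS becomes 0 − (-1)·(10/3) = 10/3.
Next entering variable (most negative z-row entry -23/3): x3.
Ratio test on column x3 — row 1: 14/1 = 14; row 2: (10/3)/(1/3) = 10; row 3: entry -1 ≤ 0. Minimum is 10 at row 2 (x2 leaves); pivot element 1/3.
After the second pivot the z-row RHS is 10/3 − (-23/3)·10 = 80.

80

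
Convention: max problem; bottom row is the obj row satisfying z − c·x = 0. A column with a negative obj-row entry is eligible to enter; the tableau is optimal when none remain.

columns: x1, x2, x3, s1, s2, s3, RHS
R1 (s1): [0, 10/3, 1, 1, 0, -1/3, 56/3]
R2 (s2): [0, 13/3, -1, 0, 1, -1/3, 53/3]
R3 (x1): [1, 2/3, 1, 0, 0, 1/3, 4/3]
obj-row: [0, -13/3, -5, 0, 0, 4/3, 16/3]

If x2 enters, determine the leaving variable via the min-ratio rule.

x1

Column x2 entries and ratios — s1: (56/3)/(10/3) = 28/5; s2: (53/3)/(13/3) = 53/13; x1: (4/3)/(2/3) = 2.
Smallest ratio is 2 in the row of x1, so x1 leaves.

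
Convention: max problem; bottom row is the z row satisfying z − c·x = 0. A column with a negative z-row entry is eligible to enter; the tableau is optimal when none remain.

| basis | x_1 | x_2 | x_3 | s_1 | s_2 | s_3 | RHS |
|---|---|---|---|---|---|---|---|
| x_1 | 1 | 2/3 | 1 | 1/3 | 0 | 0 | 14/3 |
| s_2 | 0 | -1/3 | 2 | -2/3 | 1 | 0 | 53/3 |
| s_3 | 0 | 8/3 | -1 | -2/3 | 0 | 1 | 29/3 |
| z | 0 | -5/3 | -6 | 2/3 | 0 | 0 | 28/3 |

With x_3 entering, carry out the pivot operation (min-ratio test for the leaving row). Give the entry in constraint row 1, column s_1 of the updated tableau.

Ratio test on column x_3 — row 1: (14/3)/1 = 14/3; row 2: (53/3)/2 = 53/6; row 3: entry -1 ≤ 0. Minimum is 14/3 at row 1 (x_1 leaves); pivot element 1.
Divide row 1 by 1; eliminate column x_3 from the other rows.
In the new row 1, the s_1 entry is the old entry divided by the pivot: (1/3)/1 = 1/3.

1/3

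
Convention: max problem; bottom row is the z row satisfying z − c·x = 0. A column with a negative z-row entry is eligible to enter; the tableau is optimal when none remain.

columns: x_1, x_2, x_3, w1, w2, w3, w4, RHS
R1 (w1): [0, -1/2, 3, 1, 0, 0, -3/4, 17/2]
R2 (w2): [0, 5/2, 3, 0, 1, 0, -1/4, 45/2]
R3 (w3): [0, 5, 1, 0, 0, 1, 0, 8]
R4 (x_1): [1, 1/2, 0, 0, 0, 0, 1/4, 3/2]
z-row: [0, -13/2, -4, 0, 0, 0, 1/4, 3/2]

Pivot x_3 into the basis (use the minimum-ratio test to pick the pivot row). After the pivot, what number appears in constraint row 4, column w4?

Ratio test on column x_3 — row 1: (17/2)/3 = 17/6; row 2: (45/2)/3 = 15/2; row 3: 8/1 = 8; row 4: entry 0 ≤ 0. Minimum is 17/6 at row 1 (w1 leaves); pivot element 3.
Divide row 1 by 3; eliminate column x_3 from the other rows.
Row 4 update in column w4: 1/4 − 0·(-1/4) = 1/4.

1/4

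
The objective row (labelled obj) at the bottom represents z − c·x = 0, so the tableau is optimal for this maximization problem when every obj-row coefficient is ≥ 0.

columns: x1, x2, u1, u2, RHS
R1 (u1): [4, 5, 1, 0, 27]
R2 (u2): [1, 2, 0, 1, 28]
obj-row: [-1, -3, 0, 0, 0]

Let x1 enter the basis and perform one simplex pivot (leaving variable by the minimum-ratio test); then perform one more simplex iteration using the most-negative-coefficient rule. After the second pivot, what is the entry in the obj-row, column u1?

Ratio test on column x1 — row 1: 27/4 = 27/4; row 2: 28/1 = 28. Minimum is 27/4 at row 1 (u1 leaves); pivot element 4.
Divide row 1 by 4; eliminate column x1 from the other rows.
Second iteration: most negative obj-row entry is -7/4 in column x2, so x2 enters.
Ratio test on column x2 — row 1: (27/4)/(5/4) = 27/5; row 2: (85/4)/(3/4) = 85/3. Minimum is 27/5 at row 1 (x1 leaves); pivot element 5/4.
Divide row 1 by 5/4; eliminate column x2 from the other rows.
After both pivots, the entry at the obj-row, column u1 is 3/5.

3/5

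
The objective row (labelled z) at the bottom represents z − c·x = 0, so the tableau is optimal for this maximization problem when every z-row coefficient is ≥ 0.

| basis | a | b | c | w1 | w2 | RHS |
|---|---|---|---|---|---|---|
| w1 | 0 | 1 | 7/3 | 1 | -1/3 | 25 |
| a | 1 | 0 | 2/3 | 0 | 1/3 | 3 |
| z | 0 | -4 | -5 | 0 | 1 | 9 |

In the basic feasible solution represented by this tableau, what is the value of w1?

w1 is basic (row 1); its value is the RHS of that row, 25.

25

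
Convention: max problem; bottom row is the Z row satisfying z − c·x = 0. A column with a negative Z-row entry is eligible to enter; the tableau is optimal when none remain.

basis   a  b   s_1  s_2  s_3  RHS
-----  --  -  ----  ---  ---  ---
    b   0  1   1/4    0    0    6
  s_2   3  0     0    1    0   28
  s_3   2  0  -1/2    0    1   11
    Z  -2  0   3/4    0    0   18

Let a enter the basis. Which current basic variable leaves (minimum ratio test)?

s_3

Column a entries and ratios — b: 0 ≤ 0, skip; s_2: 28/3 = 28/3; s_3: 11/2 = 11/2.
Smallest ratio is 11/2 in the row of s_3, so s_3 leaves.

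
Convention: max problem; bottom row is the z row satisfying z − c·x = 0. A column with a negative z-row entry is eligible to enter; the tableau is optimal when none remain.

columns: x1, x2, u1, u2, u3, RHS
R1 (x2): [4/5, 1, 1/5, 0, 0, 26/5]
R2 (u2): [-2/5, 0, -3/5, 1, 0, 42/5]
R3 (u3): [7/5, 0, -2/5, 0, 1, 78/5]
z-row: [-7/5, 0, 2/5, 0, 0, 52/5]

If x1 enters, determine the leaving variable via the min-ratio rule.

Column x1 entries and ratios — x2: (26/5)/(4/5) = 13/2; u2: -2/5 ≤ 0, skip; u3: (78/5)/(7/5) = 78/7.
Smallest ratio is 13/2 in the row of x2, so x2 leaves.

x2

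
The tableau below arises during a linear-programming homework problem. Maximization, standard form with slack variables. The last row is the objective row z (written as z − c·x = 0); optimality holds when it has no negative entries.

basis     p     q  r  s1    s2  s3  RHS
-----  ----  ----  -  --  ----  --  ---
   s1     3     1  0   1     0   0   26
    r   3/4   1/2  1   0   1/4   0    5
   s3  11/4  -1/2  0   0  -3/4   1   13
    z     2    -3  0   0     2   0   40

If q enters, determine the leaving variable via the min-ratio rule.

r

Column q entries and ratios — s1: 26/1 = 26; r: 5/(1/2) = 10; s3: -1/2 ≤ 0, skip.
Smallest ratio is 10 in the row of r, so r leaves.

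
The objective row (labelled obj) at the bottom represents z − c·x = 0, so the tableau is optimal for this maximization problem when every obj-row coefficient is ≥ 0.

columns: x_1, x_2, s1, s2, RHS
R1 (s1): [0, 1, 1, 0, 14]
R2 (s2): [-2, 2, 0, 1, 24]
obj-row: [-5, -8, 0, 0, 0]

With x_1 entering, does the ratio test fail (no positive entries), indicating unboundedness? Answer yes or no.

yes

Every constraint-row entry in column x_1 is ≤ 0, so increasing x_1 is unbounded.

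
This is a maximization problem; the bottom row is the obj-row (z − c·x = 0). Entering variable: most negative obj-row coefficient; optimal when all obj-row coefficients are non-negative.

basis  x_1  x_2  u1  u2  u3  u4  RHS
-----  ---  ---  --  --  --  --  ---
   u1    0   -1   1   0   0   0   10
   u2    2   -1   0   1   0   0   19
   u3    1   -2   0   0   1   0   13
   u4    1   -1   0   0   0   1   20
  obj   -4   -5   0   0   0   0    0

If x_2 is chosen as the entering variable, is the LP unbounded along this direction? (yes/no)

Every constraint-row entry in column x_2 is ≤ 0, so increasing x_2 is unbounded.

yes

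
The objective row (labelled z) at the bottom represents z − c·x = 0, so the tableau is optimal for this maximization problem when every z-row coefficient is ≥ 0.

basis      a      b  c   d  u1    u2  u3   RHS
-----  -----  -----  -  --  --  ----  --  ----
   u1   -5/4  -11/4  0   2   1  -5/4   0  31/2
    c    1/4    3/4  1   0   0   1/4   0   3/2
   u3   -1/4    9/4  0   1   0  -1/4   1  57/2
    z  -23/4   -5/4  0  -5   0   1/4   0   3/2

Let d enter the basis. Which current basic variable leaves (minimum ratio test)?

Column d entries and ratios — u1: (31/2)/2 = 31/4; c: 0 ≤ 0, skip; u3: (57/2)/1 = 57/2.
Smallest ratio is 31/4 in the row of u1, so u1 leaves.

u1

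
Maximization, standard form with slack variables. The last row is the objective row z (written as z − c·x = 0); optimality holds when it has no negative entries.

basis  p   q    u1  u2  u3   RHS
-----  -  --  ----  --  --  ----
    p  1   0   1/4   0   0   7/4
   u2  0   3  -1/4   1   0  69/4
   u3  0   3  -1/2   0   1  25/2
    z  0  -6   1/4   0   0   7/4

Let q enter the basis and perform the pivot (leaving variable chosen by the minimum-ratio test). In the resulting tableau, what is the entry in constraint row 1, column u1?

1/4

Ratio test on column q — row 1: entry 0 ≤ 0; row 2: (69/4)/3 = 23/4; row 3: (25/2)/3 = 25/6. Minimum is 25/6 at row 3 (u3 leaves); pivot element 3.
Divide row 3 by 3; eliminate column q from the other rows.
Row 1 update in column u1: 1/4 − 0·(-1/6) = 1/4.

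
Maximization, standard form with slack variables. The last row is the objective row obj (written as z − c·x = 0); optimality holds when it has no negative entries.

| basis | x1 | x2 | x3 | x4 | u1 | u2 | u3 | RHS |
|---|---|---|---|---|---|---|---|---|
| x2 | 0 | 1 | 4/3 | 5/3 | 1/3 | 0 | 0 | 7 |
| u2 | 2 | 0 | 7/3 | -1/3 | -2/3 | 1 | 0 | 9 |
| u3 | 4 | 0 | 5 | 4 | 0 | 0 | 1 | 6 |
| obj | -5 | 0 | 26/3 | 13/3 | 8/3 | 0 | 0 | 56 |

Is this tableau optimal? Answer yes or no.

no

The obj-row has a negative entry -5 in column x1, so it is not optimal.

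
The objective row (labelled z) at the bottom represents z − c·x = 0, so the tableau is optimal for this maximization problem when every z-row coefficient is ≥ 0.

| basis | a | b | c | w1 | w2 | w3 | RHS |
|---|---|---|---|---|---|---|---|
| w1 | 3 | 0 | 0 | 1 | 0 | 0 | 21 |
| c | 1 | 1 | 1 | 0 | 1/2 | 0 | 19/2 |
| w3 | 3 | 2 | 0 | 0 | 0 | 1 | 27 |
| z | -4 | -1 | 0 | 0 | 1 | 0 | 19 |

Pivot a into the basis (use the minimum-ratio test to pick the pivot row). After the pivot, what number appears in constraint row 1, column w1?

Ratio test on column a — row 1: 21/3 = 7; row 2: (19/2)/1 = 19/2; row 3: 27/3 = 9. Minimum is 7 at row 1 (w1 leaves); pivot element 3.
Divide row 1 by 3; eliminate column a from the other rows.
In the new row 1, the w1 entry is the old entry divided by the pivot: 1/3 = 1/3.

1/3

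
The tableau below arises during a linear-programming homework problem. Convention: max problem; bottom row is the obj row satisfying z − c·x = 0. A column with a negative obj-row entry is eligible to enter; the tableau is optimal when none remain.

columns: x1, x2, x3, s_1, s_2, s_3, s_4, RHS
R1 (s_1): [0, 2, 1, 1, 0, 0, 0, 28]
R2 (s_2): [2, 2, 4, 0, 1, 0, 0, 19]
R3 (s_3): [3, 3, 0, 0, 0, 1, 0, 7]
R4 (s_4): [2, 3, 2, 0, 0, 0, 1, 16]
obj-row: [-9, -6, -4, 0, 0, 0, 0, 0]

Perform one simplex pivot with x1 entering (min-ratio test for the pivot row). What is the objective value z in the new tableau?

Ratio test on column x1 — row 1: entry 0 ≤ 0; row 2: 19/2 = 19/2; row 3: 7/3 = 7/3; row 4: 16/2 = 8. Minimum is 7/3 at row 3 (s_3 leaves); pivot element 3.
Pivot on row 3; the obj-row RHS becomes 0 − (-9)·(7/3) = 21.

21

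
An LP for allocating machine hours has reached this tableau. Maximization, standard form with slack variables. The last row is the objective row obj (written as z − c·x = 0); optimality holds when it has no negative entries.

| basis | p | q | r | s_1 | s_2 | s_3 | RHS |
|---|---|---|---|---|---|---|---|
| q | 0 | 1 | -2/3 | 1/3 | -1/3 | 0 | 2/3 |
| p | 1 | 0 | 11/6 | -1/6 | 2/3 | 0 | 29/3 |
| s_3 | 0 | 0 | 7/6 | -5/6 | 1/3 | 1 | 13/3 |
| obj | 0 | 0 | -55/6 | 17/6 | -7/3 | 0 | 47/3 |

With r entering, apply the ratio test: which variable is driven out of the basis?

s_3

Column r entries and ratios — q: -2/3 ≤ 0, skip; p: (29/3)/(11/6) = 58/11; s_3: (13/3)/(7/6) = 26/7.
Smallest ratio is 26/7 in the row of s_3, so s_3 leaves.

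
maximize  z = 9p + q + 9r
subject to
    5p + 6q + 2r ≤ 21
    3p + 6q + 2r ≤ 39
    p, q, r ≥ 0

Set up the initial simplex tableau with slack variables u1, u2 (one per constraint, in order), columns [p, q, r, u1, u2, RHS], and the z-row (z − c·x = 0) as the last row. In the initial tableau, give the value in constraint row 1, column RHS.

The RHS of constraint 1 is b_1 = 21.

21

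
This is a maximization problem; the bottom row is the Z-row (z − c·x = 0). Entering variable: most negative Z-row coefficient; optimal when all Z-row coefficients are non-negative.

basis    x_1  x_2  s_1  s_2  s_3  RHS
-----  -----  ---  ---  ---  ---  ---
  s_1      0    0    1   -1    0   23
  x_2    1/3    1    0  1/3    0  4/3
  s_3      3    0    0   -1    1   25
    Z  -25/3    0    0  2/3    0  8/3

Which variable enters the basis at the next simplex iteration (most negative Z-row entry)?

x_1

Negative Z-row entries: x_1: -25/3.
The most negative is -25/3 in column x_1, so x_1 enters.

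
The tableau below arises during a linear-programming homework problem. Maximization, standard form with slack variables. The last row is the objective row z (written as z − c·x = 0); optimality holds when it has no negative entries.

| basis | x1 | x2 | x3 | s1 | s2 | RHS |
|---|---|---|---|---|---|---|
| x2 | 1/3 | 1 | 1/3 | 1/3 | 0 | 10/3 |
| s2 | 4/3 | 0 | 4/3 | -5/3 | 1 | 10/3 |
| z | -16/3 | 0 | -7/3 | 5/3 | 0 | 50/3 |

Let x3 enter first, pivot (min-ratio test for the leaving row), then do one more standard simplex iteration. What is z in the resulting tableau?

Ratio test on column x3 — row 1: (10/3)/(1/3) = 10; row 2: (10/3)/(4/3) = 5/2. Minimum is 5/2 at row 2 (s2 leaves); pivot element 4/3.
Pivot on row 2; the z-row RHS becomes 50/3 − (-7/3)·(5/2) = 45/2.
Next entering variable (most negative z-row entry -3): x1.
Ratio test on column x1 — row 1: entry 0 ≤ 0; row 2: (5/2)/1 = 5/2. Minimum is 5/2 at row 2 (x3 leaves); pivot element 1.
After the second pivot the z-row RHS is 45/2 − (-3)·(5/2) = 30.

30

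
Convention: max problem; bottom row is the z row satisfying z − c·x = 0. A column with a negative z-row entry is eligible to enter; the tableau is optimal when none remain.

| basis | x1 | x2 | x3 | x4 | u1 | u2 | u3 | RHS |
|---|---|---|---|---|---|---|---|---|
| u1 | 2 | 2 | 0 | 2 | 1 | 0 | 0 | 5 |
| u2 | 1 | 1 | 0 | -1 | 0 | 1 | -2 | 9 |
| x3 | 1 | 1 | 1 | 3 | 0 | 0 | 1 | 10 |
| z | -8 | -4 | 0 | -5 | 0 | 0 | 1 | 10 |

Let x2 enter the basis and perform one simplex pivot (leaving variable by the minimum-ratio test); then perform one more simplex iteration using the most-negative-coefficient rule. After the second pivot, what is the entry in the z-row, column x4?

Ratio test on column x2 — row 1: 5/2 = 5/2; row 2: 9/1 = 9; row 3: 10/1 = 10. Minimum is 5/2 at row 1 (u1 leaves); pivot element 2.
Divide row 1 by 2; eliminate column x2 from the other rows.
Second iteration: most negative z-row entry is -4 in column x1, so x1 enters.
Ratio test on column x1 — row 1: (5/2)/1 = 5/2; row 2: entry 0 ≤ 0; row 3: entry 0 ≤ 0. Minimum is 5/2 at row 1 (x2 leaves); pivot element 1.
Divide row 1 by 1; eliminate column x1 from the other rows.
After both pivots, the entry at the z-row, column x4 is 3.

3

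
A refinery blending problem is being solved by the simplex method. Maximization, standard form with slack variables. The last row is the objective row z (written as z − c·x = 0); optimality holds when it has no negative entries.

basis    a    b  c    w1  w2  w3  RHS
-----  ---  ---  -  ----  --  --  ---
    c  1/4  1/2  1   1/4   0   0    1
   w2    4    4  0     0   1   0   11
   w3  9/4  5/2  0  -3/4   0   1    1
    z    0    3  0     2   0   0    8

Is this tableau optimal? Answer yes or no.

yes

Every z-row coefficient is ≥ 0, so the tableau is optimal.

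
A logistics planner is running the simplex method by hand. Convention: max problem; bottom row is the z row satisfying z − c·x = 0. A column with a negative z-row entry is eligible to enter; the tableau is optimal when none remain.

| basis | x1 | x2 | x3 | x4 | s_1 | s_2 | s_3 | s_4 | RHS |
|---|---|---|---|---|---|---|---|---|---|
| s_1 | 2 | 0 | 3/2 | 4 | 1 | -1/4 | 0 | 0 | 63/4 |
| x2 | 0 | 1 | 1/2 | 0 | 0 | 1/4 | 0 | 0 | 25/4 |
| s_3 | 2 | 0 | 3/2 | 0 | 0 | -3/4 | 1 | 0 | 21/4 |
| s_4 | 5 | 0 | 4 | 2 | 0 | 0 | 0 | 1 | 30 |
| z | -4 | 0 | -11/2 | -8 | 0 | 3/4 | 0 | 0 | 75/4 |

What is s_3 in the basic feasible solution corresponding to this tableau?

21/4

s_3 is basic (row 3); its value is the RHS of that row, 21/4.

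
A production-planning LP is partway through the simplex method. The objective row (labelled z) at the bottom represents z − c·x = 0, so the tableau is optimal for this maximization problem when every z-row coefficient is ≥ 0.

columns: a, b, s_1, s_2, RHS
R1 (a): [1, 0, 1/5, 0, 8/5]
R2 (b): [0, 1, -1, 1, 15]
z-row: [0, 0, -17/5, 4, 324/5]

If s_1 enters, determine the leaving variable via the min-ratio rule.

Column s_1 entries and ratios — a: (8/5)/(1/5) = 8; b: -1 ≤ 0, skip.
Smallest ratio is 8 in the row of a, so a leaves.

a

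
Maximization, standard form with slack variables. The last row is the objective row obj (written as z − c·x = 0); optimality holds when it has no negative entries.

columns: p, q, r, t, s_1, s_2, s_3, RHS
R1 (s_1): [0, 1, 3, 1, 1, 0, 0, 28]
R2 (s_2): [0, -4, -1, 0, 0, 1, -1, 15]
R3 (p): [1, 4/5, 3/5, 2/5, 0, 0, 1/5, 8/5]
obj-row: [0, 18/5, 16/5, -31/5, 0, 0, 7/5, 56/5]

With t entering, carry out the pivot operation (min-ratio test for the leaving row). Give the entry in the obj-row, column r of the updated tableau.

25/2

Ratio test on column t — row 1: 28/1 = 28; row 2: entry 0 ≤ 0; row 3: (8/5)/(2/5) = 4. Minimum is 4 at row 3 (p leaves); pivot element 2/5.
Divide row 3 by 2/5; eliminate column t from the other rows.
obj-row update in column r: 16/5 − (-31/5)·(3/2) = 25/2.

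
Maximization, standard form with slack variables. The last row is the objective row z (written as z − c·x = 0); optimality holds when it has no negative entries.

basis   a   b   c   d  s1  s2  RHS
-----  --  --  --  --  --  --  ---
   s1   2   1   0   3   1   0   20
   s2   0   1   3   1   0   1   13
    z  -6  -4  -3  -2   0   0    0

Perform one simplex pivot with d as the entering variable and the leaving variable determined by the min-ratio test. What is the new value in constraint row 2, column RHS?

Ratio test on column d — row 1: 20/3 = 20/3; row 2: 13/1 = 13. Minimum is 20/3 at row 1 (s1 leaves); pivot element 3.
Divide row 1 by 3; eliminate column d from the other rows.
Row 2 update in column RHS: 13 − 1·(20/3) = 19/3.

19/3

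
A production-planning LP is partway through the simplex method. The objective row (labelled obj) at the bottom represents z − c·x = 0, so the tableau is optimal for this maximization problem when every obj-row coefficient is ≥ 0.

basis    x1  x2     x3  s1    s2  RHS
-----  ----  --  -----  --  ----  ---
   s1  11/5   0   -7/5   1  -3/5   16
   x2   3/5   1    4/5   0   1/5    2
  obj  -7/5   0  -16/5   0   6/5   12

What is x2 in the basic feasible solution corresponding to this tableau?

x2 is basic (row 2); its value is the RHS of that row, 2.

2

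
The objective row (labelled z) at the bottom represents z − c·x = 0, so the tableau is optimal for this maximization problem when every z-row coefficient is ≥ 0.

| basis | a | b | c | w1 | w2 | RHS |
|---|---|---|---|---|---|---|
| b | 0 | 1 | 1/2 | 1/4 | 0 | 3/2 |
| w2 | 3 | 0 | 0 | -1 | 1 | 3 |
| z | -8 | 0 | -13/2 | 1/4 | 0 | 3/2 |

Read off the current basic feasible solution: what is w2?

3

w2 is basic (row 2); its value is the RHS of that row, 3.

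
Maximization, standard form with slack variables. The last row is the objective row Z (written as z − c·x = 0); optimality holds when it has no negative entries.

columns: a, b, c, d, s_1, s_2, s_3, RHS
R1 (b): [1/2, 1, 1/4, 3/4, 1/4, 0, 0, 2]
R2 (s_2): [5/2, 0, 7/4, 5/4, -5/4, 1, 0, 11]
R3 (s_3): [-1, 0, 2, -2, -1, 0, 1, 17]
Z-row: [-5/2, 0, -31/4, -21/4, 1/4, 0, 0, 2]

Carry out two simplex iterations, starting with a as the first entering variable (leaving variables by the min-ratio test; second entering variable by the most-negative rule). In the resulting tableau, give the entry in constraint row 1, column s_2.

Ratio test on column a — row 1: 2/(1/2) = 4; row 2: 11/(5/2) = 22/5; row 3: entry -1 ≤ 0. Minimum is 4 at row 1 (b leaves); pivot element 1/2.
Divide row 1 by 1/2; eliminate column a from the other rows.
Second iteration: most negative Z-row entry is -13/2 in column c, so c enters.
Ratio test on column c — row 1: 4/(1/2) = 8; row 2: 1/(1/2) = 2; row 3: 21/(5/2) = 42/5. Minimum is 2 at row 2 (s_2 leaves); pivot element 1/2.
Divide row 2 by 1/2; eliminate column c from the other rows.
After both pivots, the entry at constraint row 1, column s_2 is -1.

-1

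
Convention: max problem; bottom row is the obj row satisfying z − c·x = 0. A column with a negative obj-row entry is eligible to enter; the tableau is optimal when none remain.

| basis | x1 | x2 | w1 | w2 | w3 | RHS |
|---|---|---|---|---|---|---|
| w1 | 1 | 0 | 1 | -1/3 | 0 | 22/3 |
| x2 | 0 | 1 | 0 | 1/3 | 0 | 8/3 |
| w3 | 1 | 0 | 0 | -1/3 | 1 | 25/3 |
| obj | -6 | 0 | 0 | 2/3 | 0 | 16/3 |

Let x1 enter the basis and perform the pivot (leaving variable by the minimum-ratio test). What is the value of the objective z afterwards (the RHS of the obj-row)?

Ratio test on column x1 — row 1: (22/3)/1 = 22/3; row 2: entry 0 ≤ 0; row 3: (25/3)/1 = 25/3. Minimum is 22/3 at row 1 (w1 leaves); pivot element 1.
Pivot on row 1; the obj-row RHS becomes 16/3 − (-6)·(22/3) = 148/3.

148/3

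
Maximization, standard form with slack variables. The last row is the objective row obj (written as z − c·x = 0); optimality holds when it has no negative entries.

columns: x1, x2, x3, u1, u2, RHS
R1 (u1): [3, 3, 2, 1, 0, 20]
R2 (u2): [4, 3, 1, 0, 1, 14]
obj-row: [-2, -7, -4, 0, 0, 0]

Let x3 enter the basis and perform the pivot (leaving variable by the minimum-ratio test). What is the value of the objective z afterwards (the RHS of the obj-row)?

40

Ratio test on column x3 — row 1: 20/2 = 10; row 2: 14/1 = 14. Minimum is 10 at row 1 (u1 leaves); pivot element 2.
Pivot on row 1; the obj-row RHS becomes 0 − (-4)·10 = 40.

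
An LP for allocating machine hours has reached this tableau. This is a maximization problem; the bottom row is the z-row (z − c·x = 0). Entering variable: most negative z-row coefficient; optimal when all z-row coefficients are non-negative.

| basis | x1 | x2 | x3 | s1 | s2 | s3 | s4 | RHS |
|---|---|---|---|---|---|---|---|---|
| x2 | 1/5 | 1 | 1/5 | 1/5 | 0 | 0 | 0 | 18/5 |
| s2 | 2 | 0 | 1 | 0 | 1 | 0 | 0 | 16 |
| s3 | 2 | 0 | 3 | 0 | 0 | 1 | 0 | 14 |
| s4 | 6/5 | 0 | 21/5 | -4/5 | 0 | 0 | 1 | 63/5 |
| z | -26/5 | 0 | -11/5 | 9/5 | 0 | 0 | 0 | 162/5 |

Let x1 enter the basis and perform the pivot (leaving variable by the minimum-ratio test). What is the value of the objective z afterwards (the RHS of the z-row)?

344/5

Ratio test on column x1 — row 1: (18/5)/(1/5) = 18; row 2: 16/2 = 8; row 3: 14/2 = 7; row 4: (63/5)/(6/5) = 21/2. Minimum is 7 at row 3 (s3 leaves); pivot element 2.
Pivot on row 3; the z-row RHS becomes 162/5 − (-26/5)·7 = 344/5.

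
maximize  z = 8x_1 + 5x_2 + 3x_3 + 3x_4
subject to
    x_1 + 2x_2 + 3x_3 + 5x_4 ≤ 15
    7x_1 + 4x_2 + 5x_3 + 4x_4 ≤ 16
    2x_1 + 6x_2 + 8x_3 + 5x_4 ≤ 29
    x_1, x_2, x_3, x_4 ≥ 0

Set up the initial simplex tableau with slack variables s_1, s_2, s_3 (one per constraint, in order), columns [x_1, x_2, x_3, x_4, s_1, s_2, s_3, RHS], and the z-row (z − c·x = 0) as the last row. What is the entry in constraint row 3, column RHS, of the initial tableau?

The RHS of constraint 3 is b_3 = 29.

29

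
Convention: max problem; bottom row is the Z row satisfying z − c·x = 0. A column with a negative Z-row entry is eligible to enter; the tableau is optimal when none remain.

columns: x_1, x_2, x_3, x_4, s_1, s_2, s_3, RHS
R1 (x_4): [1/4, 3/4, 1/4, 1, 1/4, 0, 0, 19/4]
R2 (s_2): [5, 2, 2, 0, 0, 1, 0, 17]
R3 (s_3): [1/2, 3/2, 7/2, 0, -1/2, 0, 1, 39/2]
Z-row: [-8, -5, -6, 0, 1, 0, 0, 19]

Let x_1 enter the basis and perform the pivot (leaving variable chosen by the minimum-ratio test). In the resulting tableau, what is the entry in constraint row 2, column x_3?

Ratio test on column x_1 — row 1: (19/4)/(1/4) = 19; row 2: 17/5 = 17/5; row 3: (39/2)/(1/2) = 39. Minimum is 17/5 at row 2 (s_2 leaves); pivot element 5.
Divide row 2 by 5; eliminate column x_1 from the other rows.
In the new row 2, the x_3 entry is the old entry divided by the pivot: 2/5 = 2/5.

2/5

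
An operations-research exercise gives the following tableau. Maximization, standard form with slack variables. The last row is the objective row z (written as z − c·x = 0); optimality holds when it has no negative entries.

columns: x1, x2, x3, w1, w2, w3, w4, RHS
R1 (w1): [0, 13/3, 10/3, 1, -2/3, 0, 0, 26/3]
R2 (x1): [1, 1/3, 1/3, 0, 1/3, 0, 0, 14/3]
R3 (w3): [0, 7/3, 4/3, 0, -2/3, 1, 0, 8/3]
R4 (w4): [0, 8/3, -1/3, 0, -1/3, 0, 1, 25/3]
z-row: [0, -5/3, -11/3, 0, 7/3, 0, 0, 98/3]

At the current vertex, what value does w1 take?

26/3

w1 is basic (row 1); its value is the RHS of that row, 26/3.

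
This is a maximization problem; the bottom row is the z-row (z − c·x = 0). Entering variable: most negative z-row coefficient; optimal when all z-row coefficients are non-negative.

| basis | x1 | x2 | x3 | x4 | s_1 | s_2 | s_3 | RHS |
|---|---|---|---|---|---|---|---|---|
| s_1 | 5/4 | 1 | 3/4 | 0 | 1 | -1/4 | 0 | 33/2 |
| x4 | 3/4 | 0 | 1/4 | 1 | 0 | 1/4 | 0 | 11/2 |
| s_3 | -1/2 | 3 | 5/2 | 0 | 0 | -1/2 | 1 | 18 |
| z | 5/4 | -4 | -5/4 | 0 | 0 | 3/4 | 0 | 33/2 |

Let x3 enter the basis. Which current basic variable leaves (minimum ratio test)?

s_3

Column x3 entries and ratios — s_1: (33/2)/(3/4) = 22; x4: (11/2)/(1/4) = 22; s_3: 18/(5/2) = 36/5.
Smallest ratio is 36/5 in the row of s_3, so s_3 leaves.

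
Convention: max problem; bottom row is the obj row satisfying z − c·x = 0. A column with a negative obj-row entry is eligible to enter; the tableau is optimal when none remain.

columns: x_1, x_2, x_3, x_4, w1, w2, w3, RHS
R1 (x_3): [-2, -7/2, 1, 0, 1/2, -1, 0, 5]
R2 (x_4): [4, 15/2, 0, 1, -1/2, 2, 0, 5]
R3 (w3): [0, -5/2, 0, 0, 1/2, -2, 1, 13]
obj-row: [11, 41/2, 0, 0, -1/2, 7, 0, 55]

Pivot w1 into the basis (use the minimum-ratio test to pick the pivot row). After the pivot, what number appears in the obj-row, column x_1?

9

Ratio test on column w1 — row 1: 5/(1/2) = 10; row 2: entry -1/2 ≤ 0; row 3: 13/(1/2) = 26. Minimum is 10 at row 1 (x_3 leaves); pivot element 1/2.
Divide row 1 by 1/2; eliminate column w1 from the other rows.
obj-row update in column x_1: 11 − (-1/2)·(-4) = 9.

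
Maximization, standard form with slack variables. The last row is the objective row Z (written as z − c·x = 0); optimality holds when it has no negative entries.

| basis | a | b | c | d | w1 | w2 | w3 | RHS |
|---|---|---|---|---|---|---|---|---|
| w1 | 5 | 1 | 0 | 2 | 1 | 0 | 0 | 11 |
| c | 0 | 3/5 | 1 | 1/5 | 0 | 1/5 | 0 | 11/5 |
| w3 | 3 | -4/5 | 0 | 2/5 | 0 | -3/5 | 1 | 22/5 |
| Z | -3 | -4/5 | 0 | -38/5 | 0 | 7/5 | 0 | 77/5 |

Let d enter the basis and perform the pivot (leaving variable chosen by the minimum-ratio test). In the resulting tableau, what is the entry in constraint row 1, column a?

5/2

Ratio test on column d — row 1: 11/2 = 11/2; row 2: (11/5)/(1/5) = 11; row 3: (22/5)/(2/5) = 11. Minimum is 11/2 at row 1 (w1 leaves); pivot element 2.
Divide row 1 by 2; eliminate column d from the other rows.
In the new row 1, the a entry is the old entry divided by the pivot: 5/2 = 5/2.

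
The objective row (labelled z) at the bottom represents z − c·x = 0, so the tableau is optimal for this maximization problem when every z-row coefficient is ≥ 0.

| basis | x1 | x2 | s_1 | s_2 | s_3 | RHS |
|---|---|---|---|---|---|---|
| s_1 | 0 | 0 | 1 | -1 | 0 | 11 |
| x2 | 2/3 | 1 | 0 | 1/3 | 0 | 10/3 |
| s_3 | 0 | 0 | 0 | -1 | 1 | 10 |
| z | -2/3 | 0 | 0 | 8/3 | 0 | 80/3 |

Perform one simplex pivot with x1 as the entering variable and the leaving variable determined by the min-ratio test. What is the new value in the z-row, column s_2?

3

Ratio test on column x1 — row 1: entry 0 ≤ 0; row 2: (10/3)/(2/3) = 5; row 3: entry 0 ≤ 0. Minimum is 5 at row 2 (x2 leaves); pivot element 2/3.
Divide row 2 by 2/3; eliminate column x1 from the other rows.
z-row update in column s_2: 8/3 − (-2/3)·(1/2) = 3.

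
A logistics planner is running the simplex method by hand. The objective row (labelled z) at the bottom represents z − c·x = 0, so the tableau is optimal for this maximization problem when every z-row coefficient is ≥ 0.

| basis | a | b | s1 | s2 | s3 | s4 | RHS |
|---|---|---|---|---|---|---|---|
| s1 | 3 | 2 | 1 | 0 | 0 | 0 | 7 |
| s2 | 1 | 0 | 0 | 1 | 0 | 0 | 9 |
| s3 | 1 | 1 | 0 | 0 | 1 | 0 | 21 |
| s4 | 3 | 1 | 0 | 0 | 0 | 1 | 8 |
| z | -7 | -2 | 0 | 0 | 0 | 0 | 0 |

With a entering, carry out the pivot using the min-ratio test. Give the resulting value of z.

49/3

Ratio test on column a — row 1: 7/3 = 7/3; row 2: 9/1 = 9; row 3: 21/1 = 21; row 4: 8/3 = 8/3. Minimum is 7/3 at row 1 (s1 leaves); pivot element 3.
Pivot on row 1; the z-row RHS becomes 0 − (-7)·(7/3) = 49/3.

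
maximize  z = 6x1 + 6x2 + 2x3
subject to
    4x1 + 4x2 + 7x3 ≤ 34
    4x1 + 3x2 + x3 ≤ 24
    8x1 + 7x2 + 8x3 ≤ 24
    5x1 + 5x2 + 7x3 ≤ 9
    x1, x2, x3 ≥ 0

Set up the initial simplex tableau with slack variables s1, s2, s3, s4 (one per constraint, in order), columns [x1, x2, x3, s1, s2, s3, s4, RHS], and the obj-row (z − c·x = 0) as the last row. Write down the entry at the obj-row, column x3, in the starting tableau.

The obj-row carries the negated objective coefficients: the x3 entry is -2.

-2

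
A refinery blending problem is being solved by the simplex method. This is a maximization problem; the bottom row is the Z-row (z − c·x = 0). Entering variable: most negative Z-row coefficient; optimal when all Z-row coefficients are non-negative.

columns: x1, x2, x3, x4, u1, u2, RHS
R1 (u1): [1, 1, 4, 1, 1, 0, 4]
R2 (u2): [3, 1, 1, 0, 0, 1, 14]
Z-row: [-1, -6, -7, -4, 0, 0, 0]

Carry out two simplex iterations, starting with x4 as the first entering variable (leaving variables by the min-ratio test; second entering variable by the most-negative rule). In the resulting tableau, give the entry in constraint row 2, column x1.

Ratio test on column x4 — row 1: 4/1 = 4; row 2: entry 0 ≤ 0. Minimum is 4 at row 1 (u1 leaves); pivot element 1.
Divide row 1 by 1; eliminate column x4 from the other rows.
Second iteration: most negative Z-row entry is -2 in column x2, so x2 enters.
Ratio test on column x2 — row 1: 4/1 = 4; row 2: 14/1 = 14. Minimum is 4 at row 1 (x4 leaves); pivot element 1.
Divide row 1 by 1; eliminate column x2 from the other rows.
After both pivots, the entry at constraint row 2, column x1 is 2.

2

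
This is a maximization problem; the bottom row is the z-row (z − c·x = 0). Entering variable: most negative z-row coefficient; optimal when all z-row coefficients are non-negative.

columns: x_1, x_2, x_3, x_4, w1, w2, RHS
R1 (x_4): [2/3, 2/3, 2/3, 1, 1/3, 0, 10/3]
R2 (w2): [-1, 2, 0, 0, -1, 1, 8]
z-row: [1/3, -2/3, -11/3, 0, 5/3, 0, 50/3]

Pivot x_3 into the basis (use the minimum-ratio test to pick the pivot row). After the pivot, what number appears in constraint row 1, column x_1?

Ratio test on column x_3 — row 1: (10/3)/(2/3) = 5; row 2: entry 0 ≤ 0. Minimum is 5 at row 1 (x_4 leaves); pivot element 2/3.
Divide row 1 by 2/3; eliminate column x_3 from the other rows.
In the new row 1, the x_1 entry is the old entry divided by the pivot: (2/3)/(2/3) = 1.

1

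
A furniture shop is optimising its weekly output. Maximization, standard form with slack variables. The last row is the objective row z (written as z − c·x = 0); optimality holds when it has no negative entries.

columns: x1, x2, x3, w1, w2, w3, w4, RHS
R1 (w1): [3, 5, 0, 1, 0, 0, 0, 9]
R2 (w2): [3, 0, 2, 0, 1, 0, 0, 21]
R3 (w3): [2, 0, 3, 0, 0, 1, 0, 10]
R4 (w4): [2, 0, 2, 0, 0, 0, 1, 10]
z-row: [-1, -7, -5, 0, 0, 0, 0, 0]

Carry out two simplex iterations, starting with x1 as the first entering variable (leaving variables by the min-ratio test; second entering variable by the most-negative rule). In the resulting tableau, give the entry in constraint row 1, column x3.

0

Ratio test on column x1 — row 1: 9/3 = 3; row 2: 21/3 = 7; row 3: 10/2 = 5; row 4: 10/2 = 5. Minimum is 3 at row 1 (w1 leaves); pivot element 3.
Divide row 1 by 3; eliminate column x1 from the other rows.
Second iteration: most negative z-row entry is -16/3 in column x2, so x2 enters.
Ratio test on column x2 — row 1: 3/(5/3) = 9/5; row 2: entry -5 ≤ 0; row 3: entry -10/3 ≤ 0; row 4: entry -10/3 ≤ 0. Minimum is 9/5 at row 1 (x1 leaves); pivot element 5/3.
Divide row 1 by 5/3; eliminate column x2 from the other rows.
After both pivots, the entry at constraint row 1, column x3 is 0.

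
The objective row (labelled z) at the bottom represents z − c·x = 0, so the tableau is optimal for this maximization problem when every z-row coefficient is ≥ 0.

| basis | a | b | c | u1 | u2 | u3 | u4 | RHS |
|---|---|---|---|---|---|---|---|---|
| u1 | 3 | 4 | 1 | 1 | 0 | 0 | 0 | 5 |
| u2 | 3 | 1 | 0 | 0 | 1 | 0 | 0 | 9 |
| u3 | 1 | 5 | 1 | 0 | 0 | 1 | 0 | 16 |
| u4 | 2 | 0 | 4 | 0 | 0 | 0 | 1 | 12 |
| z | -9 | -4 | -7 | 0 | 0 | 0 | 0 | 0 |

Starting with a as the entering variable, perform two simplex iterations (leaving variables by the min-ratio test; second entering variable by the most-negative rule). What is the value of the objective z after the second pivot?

127/5

Ratio test on column a — row 1: 5/3 = 5/3; row 2: 9/3 = 3; row 3: 16/1 = 16; row 4: 12/2 = 6. Minimum is 5/3 at row 1 (u1 leaves); pivot element 3.
Pivot on row 1; the z-row RHS becomes 0 − (-9)·(5/3) = 15.
Next entering variable (most negative z-row entry -4): c.
Ratio test on column c — row 1: (5/3)/(1/3) = 5; row 2: entry -1 ≤ 0; row 3: (43/3)/(2/3) = 43/2; row 4: (26/3)/(10/3) = 13/5. Minimum is 13/5 at row 4 (u4 leaves); pivot element 10/3.
After the second pivot the z-row RHS is 15 − (-4)·(13/5) = 127/5.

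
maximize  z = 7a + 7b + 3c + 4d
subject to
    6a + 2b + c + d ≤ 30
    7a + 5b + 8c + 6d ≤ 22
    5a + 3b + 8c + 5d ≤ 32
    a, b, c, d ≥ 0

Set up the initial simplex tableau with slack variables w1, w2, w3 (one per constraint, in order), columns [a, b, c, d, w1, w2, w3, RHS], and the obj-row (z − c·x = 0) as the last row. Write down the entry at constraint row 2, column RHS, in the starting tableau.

22

The RHS of constraint 2 is b_2 = 22.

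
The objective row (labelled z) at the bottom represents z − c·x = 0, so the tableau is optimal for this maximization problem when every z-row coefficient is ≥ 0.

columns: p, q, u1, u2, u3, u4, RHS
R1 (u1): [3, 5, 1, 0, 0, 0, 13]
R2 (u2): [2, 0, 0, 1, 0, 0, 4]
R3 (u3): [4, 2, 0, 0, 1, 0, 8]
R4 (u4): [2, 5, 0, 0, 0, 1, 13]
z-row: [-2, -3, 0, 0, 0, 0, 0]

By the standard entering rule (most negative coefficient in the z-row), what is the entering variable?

Negative z-row entries: p: -2, q: -3.
The most negative is -3 in column q, so q enters.

q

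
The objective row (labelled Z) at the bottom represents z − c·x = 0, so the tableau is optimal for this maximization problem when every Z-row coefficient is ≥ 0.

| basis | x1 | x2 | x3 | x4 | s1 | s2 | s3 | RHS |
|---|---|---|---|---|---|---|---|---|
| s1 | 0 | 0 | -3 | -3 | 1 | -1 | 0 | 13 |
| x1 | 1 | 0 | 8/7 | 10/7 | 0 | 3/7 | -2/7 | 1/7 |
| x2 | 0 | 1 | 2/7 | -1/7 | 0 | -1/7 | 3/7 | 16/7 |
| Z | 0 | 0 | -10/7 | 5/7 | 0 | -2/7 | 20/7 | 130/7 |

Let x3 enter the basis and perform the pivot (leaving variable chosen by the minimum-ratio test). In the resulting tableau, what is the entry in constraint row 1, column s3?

Ratio test on column x3 — row 1: entry -3 ≤ 0; row 2: (1/7)/(8/7) = 1/8; row 3: (16/7)/(2/7) = 8. Minimum is 1/8 at row 2 (x1 leaves); pivot element 8/7.
Divide row 2 by 8/7; eliminate column x3 from the other rows.
Row 1 update in column s3: 0 − (-3)·(-1/4) = -3/4.

-3/4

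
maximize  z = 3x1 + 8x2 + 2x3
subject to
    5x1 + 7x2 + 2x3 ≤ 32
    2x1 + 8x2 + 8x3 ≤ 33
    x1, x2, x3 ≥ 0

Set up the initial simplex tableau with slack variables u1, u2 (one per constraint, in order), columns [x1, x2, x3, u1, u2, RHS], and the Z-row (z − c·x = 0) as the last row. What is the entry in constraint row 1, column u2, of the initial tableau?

0

Slack u2 belongs to constraint 2; its column is the unit vector e_2, so the entry in row 1 is 0.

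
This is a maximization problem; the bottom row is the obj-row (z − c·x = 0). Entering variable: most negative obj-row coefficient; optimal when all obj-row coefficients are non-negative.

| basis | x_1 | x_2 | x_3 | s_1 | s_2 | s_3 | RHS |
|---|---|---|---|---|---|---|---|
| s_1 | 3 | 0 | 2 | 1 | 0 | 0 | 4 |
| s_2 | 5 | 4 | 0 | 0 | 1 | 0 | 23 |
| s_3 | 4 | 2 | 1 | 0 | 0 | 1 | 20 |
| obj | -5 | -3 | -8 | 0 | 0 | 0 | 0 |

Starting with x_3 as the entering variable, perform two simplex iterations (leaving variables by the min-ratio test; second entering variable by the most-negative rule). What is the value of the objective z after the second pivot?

133/4

Ratio test on column x_3 — row 1: 4/2 = 2; row 2: entry 0 ≤ 0; row 3: 20/1 = 20. Minimum is 2 at row 1 (s_1 leaves); pivot element 2.
Pivot on row 1; the obj-row RHS becomes 0 − (-8)·2 = 16.
Next entering variable (most negative obj-row entry -3): x_2.
Ratio test on column x_2 — row 1: entry 0 ≤ 0; row 2: 23/4 = 23/4; row 3: 18/2 = 9. Minimum is 23/4 at row 2 (s_2 leaves); pivot element 4.
After the second pivot the obj-row RHS is 16 − (-3)·(23/4) = 133/4.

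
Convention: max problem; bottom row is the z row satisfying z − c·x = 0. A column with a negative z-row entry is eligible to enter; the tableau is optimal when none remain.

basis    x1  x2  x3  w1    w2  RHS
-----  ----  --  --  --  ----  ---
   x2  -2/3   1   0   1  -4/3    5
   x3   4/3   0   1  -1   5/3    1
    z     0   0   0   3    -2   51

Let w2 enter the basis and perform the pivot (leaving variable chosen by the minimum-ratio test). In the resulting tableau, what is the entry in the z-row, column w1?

Ratio test on column w2 — row 1: entry -4/3 ≤ 0; row 2: 1/(5/3) = 3/5. Minimum is 3/5 at row 2 (x3 leaves); pivot element 5/3.
Divide row 2 by 5/3; eliminate column w2 from the other rows.
z-row update in column w1: 3 − (-2)·(-3/5) = 9/5.

9/5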